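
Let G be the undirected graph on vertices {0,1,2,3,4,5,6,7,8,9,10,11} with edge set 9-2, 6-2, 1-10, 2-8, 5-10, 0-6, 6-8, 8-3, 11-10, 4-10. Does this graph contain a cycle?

The graph has 12 vertices, 10 edges, and 3 connected components.
Since 10 > 12 - 3, a cycle must exist; for instance 6-8-2-6.

Yes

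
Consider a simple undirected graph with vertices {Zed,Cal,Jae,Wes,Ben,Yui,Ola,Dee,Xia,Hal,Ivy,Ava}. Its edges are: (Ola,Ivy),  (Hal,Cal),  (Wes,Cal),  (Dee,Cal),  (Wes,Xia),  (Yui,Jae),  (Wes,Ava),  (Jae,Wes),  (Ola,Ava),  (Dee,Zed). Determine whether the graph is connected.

No

Component: {Ben}
Component: {Zed, Cal, Jae, Wes, Yui, Ola, Dee, Xia, Hal, Ivy, Ava}
There are 2 separate components, so the graph is not connected.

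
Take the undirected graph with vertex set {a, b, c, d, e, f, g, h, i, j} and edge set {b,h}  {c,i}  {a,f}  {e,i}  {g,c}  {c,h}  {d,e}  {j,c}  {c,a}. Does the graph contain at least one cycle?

The graph has 10 vertices, 9 edges, and 1 connected component.
A forest on 10 vertices with 1 component has exactly 9 edges, which matches — so no cycle.

No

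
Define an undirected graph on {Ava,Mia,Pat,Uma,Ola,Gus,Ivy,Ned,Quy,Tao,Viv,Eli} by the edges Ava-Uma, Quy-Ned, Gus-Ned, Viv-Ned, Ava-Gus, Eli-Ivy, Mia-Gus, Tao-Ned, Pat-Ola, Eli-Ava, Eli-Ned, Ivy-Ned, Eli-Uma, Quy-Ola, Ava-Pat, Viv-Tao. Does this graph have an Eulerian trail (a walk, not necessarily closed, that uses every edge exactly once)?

Degrees: Ava:4, Mia:1, Pat:2, Uma:2, Ola:2, Gus:3, Ivy:2, Ned:6, Quy:2, Tao:2, Viv:2, Eli:4
Odd-degree vertices: Mia, Gus (2 total).
With 2 odd-degree vertices and all edges in one connected piece, an Eulerian trail exists (from Mia to Gus).

Yes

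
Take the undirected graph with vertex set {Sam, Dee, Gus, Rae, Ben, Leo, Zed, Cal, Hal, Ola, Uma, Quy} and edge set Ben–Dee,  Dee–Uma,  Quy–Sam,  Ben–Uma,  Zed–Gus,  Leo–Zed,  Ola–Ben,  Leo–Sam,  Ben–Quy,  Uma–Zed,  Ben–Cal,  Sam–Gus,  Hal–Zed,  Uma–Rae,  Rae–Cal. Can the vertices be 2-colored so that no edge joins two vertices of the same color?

No

Ben-Dee-Uma-Ben is an odd cycle (length 3), and a bipartite graph can contain only even cycles.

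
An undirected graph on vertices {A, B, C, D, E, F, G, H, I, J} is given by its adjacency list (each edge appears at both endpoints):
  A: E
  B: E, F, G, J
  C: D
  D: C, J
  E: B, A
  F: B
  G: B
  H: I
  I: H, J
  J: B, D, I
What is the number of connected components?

Component: {A, B, C, D, E, F, G, H, I, J}

1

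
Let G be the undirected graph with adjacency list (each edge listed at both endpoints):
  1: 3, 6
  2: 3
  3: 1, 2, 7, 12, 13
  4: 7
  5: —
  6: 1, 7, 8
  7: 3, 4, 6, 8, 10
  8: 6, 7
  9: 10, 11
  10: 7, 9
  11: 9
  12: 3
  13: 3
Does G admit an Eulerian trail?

No

Degrees: 1:2, 2:1, 3:5, 4:1, 5:0, 6:3, 7:5, 8:2, 9:2, 10:2, 11:1, 12:1, 13:1
Odd-degree vertices: 2, 3, 4, 6, 7, 11, 12, 13 (8 total).
With 8 odd-degree vertices (more than two), no single trail can use every edge.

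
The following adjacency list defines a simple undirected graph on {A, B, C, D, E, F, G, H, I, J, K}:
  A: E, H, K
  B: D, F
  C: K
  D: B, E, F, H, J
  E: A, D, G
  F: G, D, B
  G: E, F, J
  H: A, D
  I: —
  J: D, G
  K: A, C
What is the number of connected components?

2

Component: {I}
Component: {A, B, C, D, E, F, G, H, J, K}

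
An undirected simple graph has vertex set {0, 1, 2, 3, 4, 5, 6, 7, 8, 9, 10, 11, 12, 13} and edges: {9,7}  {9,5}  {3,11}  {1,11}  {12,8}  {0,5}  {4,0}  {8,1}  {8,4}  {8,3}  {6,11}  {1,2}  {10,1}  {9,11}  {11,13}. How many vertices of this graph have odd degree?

8

Degrees: 0:2, 1:4, 2:1, 3:2, 4:2, 5:2, 6:1, 7:1, 8:4, 9:3, 10:1, 11:5, 12:1, 13:1
Odd-degree vertices: 2, 6, 7, 9, 10, 11, 12, 13.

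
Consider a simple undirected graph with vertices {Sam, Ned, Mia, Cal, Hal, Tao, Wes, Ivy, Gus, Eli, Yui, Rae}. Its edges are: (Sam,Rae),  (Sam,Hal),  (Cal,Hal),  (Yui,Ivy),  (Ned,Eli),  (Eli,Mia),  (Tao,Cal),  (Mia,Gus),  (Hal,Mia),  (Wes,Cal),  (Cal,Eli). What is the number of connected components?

Component: {Ivy, Yui}
Component: {Sam, Ned, Mia, Cal, Hal, Tao, Wes, Gus, Eli, Rae}

2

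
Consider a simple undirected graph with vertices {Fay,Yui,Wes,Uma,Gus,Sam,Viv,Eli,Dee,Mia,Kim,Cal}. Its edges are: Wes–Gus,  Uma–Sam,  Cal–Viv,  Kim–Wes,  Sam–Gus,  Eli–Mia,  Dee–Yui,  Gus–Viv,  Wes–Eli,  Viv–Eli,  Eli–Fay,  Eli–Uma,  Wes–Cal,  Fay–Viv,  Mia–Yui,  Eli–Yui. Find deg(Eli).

Neighbors of Eli: Fay, Yui, Wes, Uma, Viv, Mia.

6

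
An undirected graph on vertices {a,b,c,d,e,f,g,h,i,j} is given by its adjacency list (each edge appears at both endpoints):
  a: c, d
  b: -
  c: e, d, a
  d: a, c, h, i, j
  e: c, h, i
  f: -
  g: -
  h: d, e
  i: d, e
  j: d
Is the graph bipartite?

No

c-a-d-c is an odd cycle (length 3), and a bipartite graph can contain only even cycles.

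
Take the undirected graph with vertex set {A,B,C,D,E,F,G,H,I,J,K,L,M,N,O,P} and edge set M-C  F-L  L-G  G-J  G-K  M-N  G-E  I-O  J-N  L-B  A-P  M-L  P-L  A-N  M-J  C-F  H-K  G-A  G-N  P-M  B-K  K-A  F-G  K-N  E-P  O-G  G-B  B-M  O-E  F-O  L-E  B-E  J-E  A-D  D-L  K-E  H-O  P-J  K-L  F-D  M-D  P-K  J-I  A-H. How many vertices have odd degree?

Degrees: A:6, B:5, C:2, D:4, E:7, F:5, G:9, H:3, I:2, J:6, K:8, L:8, M:7, N:5, O:5, P:6
Odd-degree vertices: B, E, F, G, H, M, N, O.

8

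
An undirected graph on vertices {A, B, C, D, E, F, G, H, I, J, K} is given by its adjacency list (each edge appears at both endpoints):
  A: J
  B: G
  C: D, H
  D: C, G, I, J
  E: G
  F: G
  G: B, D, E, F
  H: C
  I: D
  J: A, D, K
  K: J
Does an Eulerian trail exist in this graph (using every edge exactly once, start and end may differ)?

Degrees: A:1, B:1, C:2, D:4, E:1, F:1, G:4, H:1, I:1, J:3, K:1
Odd-degree vertices: A, B, E, F, H, I, J, K (8 total).
An Eulerian trail requires 0 or 2 odd-degree vertices; here there are 8.

No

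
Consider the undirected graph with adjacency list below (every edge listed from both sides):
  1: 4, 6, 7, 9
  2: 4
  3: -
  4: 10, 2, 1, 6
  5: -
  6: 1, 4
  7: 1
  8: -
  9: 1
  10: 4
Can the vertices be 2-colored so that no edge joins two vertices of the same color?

The cycle 6-1-4-6 has length 3, which is odd, so the graph is not bipartite.

No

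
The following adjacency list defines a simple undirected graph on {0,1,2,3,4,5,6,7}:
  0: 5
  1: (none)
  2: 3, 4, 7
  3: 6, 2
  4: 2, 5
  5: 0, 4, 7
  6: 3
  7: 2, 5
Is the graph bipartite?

Yes

Color {1, 2, 5, 6} black and {0, 3, 4, 7} white. No edge joins two same-colored vertices, so the graph is bipartite.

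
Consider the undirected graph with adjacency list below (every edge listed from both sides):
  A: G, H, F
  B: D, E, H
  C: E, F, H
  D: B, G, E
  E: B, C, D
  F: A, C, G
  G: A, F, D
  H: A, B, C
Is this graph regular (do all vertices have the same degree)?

Yes

Degrees: A:3, B:3, C:3, D:3, E:3, F:3, G:3, H:3
Every vertex has degree 3, so the graph is 3-regular.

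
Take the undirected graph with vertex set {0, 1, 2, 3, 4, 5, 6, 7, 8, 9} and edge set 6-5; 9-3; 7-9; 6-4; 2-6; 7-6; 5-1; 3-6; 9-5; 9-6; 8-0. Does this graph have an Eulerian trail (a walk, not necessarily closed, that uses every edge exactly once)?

Degrees: 0:1, 1:1, 2:1, 3:2, 4:1, 5:3, 6:6, 7:2, 8:1, 9:4
Odd-degree vertices: 0, 1, 2, 4, 5, 8 (6 total).
An Eulerian trail requires 0 or 2 odd-degree vertices; here there are 6.

No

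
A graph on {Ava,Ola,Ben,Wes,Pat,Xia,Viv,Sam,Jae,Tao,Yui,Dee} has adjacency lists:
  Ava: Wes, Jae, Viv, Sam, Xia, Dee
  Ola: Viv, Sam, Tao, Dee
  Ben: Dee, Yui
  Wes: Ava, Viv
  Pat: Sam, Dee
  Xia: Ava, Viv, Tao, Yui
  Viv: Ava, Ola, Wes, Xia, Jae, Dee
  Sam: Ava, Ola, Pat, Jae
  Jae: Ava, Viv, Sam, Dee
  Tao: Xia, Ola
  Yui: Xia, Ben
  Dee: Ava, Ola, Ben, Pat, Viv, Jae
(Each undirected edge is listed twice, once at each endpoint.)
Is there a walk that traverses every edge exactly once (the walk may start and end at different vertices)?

Degrees: Ava:6, Ola:4, Ben:2, Wes:2, Pat:2, Xia:4, Viv:6, Sam:4, Jae:4, Tao:2, Yui:2, Dee:6
Odd-degree vertices: none (0 total).
With 0 odd-degree vertices and all edges in one connected piece, an Eulerian trail exists.

Yes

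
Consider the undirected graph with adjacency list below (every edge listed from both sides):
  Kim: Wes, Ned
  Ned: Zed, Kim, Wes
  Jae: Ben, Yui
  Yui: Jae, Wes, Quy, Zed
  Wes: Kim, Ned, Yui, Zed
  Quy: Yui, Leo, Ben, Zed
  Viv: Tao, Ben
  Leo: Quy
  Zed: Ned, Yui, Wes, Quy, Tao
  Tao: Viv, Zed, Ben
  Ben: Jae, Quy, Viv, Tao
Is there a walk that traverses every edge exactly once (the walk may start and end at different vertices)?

Degrees: Kim:2, Ned:3, Jae:2, Yui:4, Wes:4, Quy:4, Viv:2, Leo:1, Zed:5, Tao:3, Ben:4
Odd-degree vertices: Ned, Leo, Zed, Tao (4 total).
With 4 odd-degree vertices (more than two), no single trail can use every edge.

No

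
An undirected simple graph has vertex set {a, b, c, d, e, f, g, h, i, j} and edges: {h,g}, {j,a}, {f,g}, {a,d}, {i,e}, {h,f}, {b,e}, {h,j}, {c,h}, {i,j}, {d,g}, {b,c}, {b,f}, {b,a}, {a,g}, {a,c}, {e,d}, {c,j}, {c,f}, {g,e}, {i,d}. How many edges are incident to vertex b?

4

Neighbors of b: a, c, e, f.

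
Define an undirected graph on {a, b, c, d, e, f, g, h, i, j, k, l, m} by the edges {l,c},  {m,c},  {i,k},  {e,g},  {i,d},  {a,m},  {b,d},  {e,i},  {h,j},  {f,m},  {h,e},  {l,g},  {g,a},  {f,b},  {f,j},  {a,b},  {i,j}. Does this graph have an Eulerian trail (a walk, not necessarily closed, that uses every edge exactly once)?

Degrees: a:3, b:3, c:2, d:2, e:3, f:3, g:3, h:2, i:4, j:3, k:1, l:2, m:3
Odd-degree vertices: a, b, e, f, g, j, k, m (8 total).
With 8 odd-degree vertices (more than two), no single trail can use every edge.

No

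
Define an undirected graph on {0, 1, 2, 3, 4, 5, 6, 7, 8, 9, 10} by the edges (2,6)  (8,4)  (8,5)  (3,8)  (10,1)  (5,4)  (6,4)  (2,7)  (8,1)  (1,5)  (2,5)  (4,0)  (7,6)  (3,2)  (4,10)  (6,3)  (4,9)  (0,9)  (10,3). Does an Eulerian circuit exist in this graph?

No

Degrees: 0:2, 1:3, 2:4, 3:4, 4:6, 5:4, 6:4, 7:2, 8:4, 9:2, 10:3
1, 10 have odd degree; an Eulerian circuit needs every degree to be even, so none exists.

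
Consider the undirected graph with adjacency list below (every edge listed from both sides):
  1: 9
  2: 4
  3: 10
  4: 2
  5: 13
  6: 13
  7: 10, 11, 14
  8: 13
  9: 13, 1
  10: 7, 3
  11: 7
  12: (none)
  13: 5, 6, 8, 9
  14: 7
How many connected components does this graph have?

4

Component: {12}
Component: {2, 4}
Component: {3, 7, 10, 11, 14}
Component: {1, 5, 6, 8, 9, 13}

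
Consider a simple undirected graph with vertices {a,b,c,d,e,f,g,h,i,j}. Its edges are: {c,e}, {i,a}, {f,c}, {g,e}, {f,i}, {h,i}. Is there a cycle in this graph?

|V| = 10, |E| = 6, number of components = 4.
Since 6 = 10 - 4, the graph is a forest and contains no cycle.

No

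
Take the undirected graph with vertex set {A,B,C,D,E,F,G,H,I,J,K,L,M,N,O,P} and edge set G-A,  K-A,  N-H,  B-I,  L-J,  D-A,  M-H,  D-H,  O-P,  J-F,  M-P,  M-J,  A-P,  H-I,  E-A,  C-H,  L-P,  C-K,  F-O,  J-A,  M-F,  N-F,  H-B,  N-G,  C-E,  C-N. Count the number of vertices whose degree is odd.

0

Degrees: A:6, B:2, C:4, D:2, E:2, F:4, G:2, H:6, I:2, J:4, K:2, L:2, M:4, N:4, O:2, P:4
Odd-degree vertices: none.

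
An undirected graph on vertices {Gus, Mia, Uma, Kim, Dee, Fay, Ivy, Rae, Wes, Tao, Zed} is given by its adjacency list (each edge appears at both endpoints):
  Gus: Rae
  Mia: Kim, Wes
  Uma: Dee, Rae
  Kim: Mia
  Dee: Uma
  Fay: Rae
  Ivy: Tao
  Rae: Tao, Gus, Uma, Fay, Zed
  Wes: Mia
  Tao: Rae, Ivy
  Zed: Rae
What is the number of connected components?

2

Component: {Mia, Kim, Wes}
Component: {Gus, Uma, Dee, Fay, Ivy, Rae, Tao, Zed}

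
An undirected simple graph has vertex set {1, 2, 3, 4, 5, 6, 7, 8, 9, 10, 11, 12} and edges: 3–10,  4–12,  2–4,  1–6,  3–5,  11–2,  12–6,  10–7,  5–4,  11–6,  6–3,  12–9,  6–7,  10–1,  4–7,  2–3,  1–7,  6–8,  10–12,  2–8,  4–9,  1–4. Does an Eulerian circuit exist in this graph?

Yes

Degrees: 1:4, 2:4, 3:4, 4:6, 5:2, 6:6, 7:4, 8:2, 9:2, 10:4, 11:2, 12:4
All degrees are even and the non-isolated vertices are connected — an Eulerian circuit exists.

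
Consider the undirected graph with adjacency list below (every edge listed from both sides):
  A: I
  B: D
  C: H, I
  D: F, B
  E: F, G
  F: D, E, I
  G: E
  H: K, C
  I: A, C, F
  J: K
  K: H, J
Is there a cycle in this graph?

The graph has 11 vertices, 10 edges, and 1 connected component.
Since 10 = 11 - 1, the graph is a forest and contains no cycle.

No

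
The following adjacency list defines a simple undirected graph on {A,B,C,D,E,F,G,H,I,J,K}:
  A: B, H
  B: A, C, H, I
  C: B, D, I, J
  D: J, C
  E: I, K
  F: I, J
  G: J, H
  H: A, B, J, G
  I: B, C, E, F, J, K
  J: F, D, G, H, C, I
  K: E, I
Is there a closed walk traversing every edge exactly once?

Yes

Degrees: A:2, B:4, C:4, D:2, E:2, F:2, G:2, H:4, I:6, J:6, K:2
All degrees are even and the non-isolated vertices are connected — an Eulerian circuit exists.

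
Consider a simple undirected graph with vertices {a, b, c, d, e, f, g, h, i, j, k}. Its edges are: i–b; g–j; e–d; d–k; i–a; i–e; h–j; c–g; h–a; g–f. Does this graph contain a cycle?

No

|V| = 11, |E| = 10, number of components = 1.
A forest on 11 vertices with 1 component has exactly 10 edges, which matches — so no cycle.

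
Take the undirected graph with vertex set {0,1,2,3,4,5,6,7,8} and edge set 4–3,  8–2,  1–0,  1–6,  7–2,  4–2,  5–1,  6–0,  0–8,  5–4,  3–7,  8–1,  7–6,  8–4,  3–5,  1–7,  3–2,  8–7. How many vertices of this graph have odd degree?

Degrees: 0:3, 1:5, 2:4, 3:4, 4:4, 5:3, 6:3, 7:5, 8:5
Odd-degree vertices: 0, 1, 5, 6, 7, 8.

6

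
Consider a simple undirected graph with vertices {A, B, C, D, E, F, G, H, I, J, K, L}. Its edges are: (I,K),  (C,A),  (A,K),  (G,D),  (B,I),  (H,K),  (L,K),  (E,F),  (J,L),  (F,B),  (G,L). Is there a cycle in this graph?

No

|V| = 12, |E| = 11, number of components = 1.
A forest on 12 vertices with 1 component has exactly 11 edges, which matches — so no cycle.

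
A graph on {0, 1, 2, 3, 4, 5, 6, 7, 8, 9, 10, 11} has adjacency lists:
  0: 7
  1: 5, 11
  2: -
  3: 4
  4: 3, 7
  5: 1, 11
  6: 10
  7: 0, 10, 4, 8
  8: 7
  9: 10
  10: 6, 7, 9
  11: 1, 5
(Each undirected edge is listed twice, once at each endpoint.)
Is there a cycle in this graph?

The graph has 12 vertices, 10 edges, and 3 connected components.
Since 10 > 12 - 3, a cycle must exist; for instance 1-5-11-1.

Yes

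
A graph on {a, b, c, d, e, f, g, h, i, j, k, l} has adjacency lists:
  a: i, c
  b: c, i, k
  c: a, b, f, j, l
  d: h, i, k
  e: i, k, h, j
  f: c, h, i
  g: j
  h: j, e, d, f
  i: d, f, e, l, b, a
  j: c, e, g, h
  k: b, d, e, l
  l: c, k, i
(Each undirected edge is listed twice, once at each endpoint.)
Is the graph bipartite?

No

The cycle h-e-j-h has length 3, which is odd, so the graph is not bipartite.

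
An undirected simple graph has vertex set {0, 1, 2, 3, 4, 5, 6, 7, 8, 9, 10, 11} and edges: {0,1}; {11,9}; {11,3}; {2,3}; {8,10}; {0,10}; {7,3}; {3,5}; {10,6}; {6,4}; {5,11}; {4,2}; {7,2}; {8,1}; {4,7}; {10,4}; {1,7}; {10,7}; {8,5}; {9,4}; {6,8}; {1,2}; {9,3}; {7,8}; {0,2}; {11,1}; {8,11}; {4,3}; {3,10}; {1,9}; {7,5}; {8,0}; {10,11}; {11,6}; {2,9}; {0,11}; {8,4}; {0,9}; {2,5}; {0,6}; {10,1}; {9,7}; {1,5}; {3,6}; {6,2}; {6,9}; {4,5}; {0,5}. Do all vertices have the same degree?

Degrees: 0:8, 1:8, 2:8, 3:8, 4:8, 5:8, 6:8, 7:8, 8:8, 9:8, 10:8, 11:8
All degrees equal 8; the graph is regular.

Yes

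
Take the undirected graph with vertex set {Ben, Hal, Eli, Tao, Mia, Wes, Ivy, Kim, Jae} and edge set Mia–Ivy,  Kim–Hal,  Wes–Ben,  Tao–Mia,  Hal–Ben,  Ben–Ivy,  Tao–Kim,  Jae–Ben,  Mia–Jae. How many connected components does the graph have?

2

Component: {Eli}
Component: {Ben, Hal, Tao, Mia, Wes, Ivy, Kim, Jae}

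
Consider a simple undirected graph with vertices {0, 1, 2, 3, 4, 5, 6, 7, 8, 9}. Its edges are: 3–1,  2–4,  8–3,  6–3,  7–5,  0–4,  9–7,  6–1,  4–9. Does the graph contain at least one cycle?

|V| = 10, |E| = 9, number of components = 2.
Since 9 > 10 - 2, a cycle must exist; for instance 1-3-6-1.

Yes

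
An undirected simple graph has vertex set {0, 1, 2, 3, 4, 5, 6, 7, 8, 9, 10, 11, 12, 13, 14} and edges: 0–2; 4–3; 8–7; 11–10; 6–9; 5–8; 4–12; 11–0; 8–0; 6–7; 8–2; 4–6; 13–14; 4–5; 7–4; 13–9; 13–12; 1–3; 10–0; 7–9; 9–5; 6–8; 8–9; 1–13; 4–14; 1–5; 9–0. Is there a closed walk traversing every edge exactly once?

No

Degrees: 0:5, 1:3, 2:2, 3:2, 4:6, 5:4, 6:4, 7:4, 8:6, 9:6, 10:2, 11:2, 12:2, 13:4, 14:2
0, 1 have odd degree; an Eulerian circuit needs every degree to be even, so none exists.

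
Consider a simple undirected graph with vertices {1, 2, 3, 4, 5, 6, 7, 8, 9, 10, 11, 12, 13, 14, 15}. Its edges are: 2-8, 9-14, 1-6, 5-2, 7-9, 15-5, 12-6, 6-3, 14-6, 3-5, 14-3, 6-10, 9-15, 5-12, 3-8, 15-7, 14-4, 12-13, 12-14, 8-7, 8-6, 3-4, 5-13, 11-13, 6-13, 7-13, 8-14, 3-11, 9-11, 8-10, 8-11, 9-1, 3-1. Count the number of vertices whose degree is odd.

8

Degrees: 1:3, 2:2, 3:7, 4:2, 5:5, 6:7, 7:4, 8:7, 9:5, 10:2, 11:4, 12:4, 13:5, 14:6, 15:3
Odd-degree vertices: 1, 3, 5, 6, 8, 9, 13, 15.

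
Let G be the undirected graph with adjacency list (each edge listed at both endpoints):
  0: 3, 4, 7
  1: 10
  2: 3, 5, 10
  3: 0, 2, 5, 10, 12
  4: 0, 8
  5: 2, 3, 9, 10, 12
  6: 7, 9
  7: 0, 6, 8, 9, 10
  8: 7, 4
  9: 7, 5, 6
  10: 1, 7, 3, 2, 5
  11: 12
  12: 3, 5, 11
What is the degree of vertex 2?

3

Neighbors of 2: 3, 5, 10.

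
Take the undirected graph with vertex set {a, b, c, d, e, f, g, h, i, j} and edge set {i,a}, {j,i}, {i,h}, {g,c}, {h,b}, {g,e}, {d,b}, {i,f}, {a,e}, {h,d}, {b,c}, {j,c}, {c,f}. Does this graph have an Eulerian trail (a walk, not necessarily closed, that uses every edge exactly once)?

Degrees: a:2, b:3, c:4, d:2, e:2, f:2, g:2, h:3, i:4, j:2
Odd-degree vertices: b, h (2 total).
With 2 odd-degree vertices and all edges in one connected piece, an Eulerian trail exists (from b to h).

Yes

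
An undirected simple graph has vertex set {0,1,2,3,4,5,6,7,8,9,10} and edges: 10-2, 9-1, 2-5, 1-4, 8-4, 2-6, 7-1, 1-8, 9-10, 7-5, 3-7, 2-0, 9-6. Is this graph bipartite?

No

The cycle 8-4-1-8 has length 3, which is odd, so the graph is not bipartite.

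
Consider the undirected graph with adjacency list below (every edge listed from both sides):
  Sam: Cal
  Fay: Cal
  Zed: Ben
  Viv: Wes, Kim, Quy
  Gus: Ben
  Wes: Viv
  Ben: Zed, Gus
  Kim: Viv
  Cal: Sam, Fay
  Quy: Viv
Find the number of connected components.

3

Component: {Sam, Fay, Cal}
Component: {Zed, Gus, Ben}
Component: {Viv, Wes, Kim, Quy}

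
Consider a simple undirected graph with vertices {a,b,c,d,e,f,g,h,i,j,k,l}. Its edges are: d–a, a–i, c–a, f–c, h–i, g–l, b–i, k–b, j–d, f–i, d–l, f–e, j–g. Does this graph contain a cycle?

The graph has 12 vertices, 13 edges, and 1 connected component.
Since 13 > 12 - 1, a cycle must exist; for instance a-i-f-c-a.

Yes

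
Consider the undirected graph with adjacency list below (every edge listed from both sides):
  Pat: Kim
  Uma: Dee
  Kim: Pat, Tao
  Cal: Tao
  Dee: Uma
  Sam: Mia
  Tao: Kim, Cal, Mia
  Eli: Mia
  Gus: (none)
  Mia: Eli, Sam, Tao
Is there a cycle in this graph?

No

The graph has 10 vertices, 7 edges, and 3 connected components.
Since 7 = 10 - 3, the graph is a forest and contains no cycle.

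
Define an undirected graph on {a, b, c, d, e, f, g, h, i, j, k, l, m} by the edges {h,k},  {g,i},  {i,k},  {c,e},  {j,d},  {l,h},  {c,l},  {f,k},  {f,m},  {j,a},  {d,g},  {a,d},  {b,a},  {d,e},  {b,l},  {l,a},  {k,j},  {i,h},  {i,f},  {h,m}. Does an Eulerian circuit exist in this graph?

No

Degrees: a:4, b:2, c:2, d:4, e:2, f:3, g:2, h:4, i:4, j:3, k:4, l:4, m:2
f, j have odd degree; an Eulerian circuit needs every degree to be even, so none exists.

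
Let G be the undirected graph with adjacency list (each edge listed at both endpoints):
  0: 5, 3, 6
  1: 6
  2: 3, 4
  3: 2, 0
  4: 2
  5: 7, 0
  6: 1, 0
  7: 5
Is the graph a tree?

The graph has 8 vertices and 7 edges.
Connected and |E| = |V| - 1, which characterizes a tree.

Yes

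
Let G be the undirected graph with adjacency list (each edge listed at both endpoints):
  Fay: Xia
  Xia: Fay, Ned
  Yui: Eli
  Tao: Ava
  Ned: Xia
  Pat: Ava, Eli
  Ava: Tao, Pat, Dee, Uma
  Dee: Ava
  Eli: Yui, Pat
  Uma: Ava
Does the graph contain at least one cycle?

No

The graph has 10 vertices, 8 edges, and 2 connected components.
Since 8 = 10 - 2, the graph is a forest and contains no cycle.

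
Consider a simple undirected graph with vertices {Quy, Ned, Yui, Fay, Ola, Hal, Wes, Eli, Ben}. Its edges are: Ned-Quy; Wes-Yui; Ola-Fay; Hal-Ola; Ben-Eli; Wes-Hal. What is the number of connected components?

3

Component: {Quy, Ned}
Component: {Eli, Ben}
Component: {Yui, Fay, Ola, Hal, Wes}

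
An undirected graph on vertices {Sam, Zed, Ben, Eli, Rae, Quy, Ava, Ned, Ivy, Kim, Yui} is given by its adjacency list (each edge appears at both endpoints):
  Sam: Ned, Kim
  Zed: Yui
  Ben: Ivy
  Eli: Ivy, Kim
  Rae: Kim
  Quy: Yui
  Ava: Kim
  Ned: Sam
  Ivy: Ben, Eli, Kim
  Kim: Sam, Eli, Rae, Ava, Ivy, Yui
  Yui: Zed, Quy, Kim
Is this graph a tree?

The graph has 11 vertices and 11 edges.
Connected but with 11 > 10 edges, so it has a cycle and is not a tree.

No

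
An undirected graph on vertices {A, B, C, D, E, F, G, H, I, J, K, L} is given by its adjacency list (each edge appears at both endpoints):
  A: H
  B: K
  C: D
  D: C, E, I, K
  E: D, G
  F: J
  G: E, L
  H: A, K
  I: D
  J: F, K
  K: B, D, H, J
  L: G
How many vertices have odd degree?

Degrees: A:1, B:1, C:1, D:4, E:2, F:1, G:2, H:2, I:1, J:2, K:4, L:1
Odd-degree vertices: A, B, C, F, I, L.

6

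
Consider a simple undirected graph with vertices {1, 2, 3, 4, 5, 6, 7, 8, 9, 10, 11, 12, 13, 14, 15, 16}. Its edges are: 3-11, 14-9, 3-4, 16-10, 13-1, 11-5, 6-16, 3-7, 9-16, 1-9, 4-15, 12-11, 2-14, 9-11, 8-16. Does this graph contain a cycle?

No

The graph has 16 vertices, 15 edges, and 1 connected component.
A forest on 16 vertices with 1 component has exactly 15 edges, which matches — so no cycle.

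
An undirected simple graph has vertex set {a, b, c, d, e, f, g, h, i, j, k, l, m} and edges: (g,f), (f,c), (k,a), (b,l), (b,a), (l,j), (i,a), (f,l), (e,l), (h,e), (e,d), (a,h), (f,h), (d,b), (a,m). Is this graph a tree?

|V| = 13, |E| = 15.
Connected but with 15 > 12 edges, so it has a cycle and is not a tree.

No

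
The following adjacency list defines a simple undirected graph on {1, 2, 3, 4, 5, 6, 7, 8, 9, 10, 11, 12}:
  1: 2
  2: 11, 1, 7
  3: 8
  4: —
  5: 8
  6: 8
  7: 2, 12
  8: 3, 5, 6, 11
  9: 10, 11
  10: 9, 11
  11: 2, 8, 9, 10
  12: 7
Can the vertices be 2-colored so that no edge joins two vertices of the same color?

No

10-9-11-10 is an odd cycle (length 3), and a bipartite graph can contain only even cycles.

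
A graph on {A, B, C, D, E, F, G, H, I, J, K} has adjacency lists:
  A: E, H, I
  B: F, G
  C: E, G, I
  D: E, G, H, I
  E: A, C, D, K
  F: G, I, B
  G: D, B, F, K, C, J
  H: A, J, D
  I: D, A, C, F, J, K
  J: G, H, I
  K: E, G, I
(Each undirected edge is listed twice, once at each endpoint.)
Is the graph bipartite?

The cycle F-B-G-F has length 3, which is odd, so the graph is not bipartite.

No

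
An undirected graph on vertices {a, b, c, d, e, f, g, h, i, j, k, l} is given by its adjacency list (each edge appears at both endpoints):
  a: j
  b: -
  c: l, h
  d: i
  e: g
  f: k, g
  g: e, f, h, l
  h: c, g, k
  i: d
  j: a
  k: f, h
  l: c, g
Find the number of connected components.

Component: {b}
Component: {a, j}
Component: {d, i}
Component: {c, e, f, g, h, k, l}

4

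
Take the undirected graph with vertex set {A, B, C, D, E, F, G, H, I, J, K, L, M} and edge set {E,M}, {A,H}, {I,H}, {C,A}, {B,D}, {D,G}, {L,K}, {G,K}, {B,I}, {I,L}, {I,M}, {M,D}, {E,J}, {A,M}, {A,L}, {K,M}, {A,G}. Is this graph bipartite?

Yes

Partition the vertices as {B, C, F, G, H, J, L, M} vs {A, D, E, I, K}. Each listed edge has one endpoint in each part, so the graph is bipartite.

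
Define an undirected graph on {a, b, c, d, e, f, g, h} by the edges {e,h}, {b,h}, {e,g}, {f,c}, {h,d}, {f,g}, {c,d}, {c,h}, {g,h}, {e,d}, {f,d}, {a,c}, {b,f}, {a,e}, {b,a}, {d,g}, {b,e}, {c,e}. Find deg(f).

Neighbors of f: b, c, d, g.

4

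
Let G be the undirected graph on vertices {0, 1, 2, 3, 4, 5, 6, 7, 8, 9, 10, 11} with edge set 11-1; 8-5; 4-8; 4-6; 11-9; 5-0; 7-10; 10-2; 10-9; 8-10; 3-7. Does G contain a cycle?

No

|V| = 12, |E| = 11, number of components = 1.
Since 11 = 12 - 1, the graph is a forest and contains no cycle.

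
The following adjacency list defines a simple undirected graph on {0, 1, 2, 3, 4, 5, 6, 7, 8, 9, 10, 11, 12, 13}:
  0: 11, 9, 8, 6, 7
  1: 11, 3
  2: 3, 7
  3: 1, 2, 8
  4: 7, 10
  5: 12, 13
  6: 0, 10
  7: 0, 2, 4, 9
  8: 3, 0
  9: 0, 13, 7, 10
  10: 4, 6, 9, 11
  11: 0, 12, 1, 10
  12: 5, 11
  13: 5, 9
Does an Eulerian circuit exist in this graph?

No

Degrees: 0:5, 1:2, 2:2, 3:3, 4:2, 5:2, 6:2, 7:4, 8:2, 9:4, 10:4, 11:4, 12:2, 13:2
Vertices with odd degree: 0, 3. An Eulerian circuit requires all degrees even.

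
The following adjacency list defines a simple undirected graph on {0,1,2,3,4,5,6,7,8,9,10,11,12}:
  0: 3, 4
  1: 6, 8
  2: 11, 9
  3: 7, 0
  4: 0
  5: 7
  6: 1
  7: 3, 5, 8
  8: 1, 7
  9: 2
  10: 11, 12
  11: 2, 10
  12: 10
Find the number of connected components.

Component: {2, 9, 10, 11, 12}
Component: {0, 1, 3, 4, 5, 6, 7, 8}

2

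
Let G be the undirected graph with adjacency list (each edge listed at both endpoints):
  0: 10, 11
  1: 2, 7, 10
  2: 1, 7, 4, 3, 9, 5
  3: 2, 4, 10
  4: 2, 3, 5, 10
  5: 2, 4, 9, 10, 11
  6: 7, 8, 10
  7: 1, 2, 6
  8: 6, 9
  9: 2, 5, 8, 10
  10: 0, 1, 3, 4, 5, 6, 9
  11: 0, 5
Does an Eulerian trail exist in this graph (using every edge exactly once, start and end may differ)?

Degrees: 0:2, 1:3, 2:6, 3:3, 4:4, 5:5, 6:3, 7:3, 8:2, 9:4, 10:7, 11:2
Odd-degree vertices: 1, 3, 5, 6, 7, 10 (6 total).
With 6 odd-degree vertices (more than two), no single trail can use every edge.

No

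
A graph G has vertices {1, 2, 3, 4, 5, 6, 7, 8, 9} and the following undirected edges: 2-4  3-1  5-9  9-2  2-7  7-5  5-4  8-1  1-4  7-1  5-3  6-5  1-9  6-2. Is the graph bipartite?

Color {3, 4, 6, 7, 8, 9} black and {1, 2, 5} white. No edge joins two same-colored vertices, so the graph is bipartite.

Yes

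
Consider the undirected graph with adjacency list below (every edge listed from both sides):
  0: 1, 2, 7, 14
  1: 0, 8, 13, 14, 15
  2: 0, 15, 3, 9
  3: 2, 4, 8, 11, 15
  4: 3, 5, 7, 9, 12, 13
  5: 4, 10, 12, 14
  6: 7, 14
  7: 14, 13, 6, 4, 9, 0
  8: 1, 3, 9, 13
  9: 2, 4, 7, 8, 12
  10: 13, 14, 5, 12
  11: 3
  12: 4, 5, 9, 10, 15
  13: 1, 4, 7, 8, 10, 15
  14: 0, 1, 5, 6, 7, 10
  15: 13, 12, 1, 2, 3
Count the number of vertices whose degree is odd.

6

Degrees: 0:4, 1:5, 2:4, 3:5, 4:6, 5:4, 6:2, 7:6, 8:4, 9:5, 10:4, 11:1, 12:5, 13:6, 14:6, 15:5
Odd-degree vertices: 1, 3, 9, 11, 12, 15.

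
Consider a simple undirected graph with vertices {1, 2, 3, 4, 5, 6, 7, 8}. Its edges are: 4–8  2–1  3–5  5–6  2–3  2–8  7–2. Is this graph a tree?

Yes

|V| = 8, |E| = 7.
It is connected with exactly 7 edges, hence acyclic — it is a tree.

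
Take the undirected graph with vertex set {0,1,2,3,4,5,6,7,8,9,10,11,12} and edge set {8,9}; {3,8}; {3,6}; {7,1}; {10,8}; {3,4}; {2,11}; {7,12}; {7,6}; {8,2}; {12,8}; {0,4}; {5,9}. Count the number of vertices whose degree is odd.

8

Degrees: 0:1, 1:1, 2:2, 3:3, 4:2, 5:1, 6:2, 7:3, 8:5, 9:2, 10:1, 11:1, 12:2
Odd-degree vertices: 0, 1, 3, 5, 7, 8, 10, 11.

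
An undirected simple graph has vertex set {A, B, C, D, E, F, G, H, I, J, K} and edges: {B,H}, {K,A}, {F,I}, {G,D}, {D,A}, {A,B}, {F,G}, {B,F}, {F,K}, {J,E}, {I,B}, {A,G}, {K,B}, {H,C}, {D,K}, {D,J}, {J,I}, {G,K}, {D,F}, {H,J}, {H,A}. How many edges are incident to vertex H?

Neighbors of H: A, B, C, J.

4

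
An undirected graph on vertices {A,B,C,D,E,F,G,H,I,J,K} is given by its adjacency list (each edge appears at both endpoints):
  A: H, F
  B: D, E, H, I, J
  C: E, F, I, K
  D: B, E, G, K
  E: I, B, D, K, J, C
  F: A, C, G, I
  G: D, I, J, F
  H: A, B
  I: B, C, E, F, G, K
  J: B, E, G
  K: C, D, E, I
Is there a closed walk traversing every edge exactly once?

No

Degrees: A:2, B:5, C:4, D:4, E:6, F:4, G:4, H:2, I:6, J:3, K:4
Vertices with odd degree: B, J. An Eulerian circuit requires all degrees even.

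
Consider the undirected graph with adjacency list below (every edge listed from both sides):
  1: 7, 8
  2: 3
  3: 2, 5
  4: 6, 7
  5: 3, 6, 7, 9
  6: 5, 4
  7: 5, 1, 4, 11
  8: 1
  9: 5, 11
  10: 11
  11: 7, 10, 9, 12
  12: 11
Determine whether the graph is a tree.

|V| = 12, |E| = 13.
A tree on 12 vertices has exactly 11 edges; this graph has 13, so it contains a cycle and is not a tree.

No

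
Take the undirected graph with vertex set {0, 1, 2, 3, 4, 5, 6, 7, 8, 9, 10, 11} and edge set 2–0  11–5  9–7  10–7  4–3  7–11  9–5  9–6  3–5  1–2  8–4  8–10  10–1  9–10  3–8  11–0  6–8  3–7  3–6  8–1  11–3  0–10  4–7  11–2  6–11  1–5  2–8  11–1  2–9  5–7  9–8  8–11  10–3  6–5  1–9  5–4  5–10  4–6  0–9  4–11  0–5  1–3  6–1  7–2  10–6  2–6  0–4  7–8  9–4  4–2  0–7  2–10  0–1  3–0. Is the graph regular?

Yes

Degrees: 0:9, 1:9, 2:9, 3:9, 4:9, 5:9, 6:9, 7:9, 8:9, 9:9, 10:9, 11:9
All degrees equal 9; the graph is regular.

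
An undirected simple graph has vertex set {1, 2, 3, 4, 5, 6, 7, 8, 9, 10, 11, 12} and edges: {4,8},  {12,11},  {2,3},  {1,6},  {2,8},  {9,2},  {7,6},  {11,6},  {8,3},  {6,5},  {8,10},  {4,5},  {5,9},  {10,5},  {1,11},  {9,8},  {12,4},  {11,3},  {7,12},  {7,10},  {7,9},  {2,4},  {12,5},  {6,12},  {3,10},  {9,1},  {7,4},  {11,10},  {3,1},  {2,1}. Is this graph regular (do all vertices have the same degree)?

Degrees: 1:5, 2:5, 3:5, 4:5, 5:5, 6:5, 7:5, 8:5, 9:5, 10:5, 11:5, 12:5
All degrees equal 5; the graph is regular.

Yes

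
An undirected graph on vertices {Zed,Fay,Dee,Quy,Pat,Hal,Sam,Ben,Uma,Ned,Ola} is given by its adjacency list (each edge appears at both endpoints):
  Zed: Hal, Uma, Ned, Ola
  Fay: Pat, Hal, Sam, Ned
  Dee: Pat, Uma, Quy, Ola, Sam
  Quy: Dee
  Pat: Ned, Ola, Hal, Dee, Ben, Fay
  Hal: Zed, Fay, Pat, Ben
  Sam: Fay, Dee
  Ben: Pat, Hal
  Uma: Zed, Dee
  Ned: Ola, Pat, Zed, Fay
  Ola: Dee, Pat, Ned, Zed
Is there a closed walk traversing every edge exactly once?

Degrees: Zed:4, Fay:4, Dee:5, Quy:1, Pat:6, Hal:4, Sam:2, Ben:2, Uma:2, Ned:4, Ola:4
Dee, Quy have odd degree; an Eulerian circuit needs every degree to be even, so none exists.

No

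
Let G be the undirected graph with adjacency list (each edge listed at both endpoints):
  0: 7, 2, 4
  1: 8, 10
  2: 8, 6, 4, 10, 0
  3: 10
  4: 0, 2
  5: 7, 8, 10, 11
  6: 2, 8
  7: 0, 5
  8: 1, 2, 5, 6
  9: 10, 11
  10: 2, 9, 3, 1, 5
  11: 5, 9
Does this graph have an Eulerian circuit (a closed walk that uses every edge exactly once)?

Degrees: 0:3, 1:2, 2:5, 3:1, 4:2, 5:4, 6:2, 7:2, 8:4, 9:2, 10:5, 11:2
0, 2, 3, 10 have odd degree; an Eulerian circuit needs every degree to be even, so none exists.

No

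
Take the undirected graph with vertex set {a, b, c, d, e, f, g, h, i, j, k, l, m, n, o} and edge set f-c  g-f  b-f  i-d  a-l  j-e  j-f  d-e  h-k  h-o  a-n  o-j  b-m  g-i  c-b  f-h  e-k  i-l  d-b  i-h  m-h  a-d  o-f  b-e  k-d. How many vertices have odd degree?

Degrees: a:3, b:5, c:2, d:5, e:4, f:6, g:2, h:5, i:4, j:3, k:3, l:2, m:2, n:1, o:3
Odd-degree vertices: a, b, d, h, j, k, n, o.

8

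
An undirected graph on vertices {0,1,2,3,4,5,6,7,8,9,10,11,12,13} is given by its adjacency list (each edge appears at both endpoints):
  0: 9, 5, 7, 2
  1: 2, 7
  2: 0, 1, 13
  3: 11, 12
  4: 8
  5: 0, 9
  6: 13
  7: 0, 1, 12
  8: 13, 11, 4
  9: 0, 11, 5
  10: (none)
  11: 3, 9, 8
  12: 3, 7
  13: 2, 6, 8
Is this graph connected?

Component: {10}
Component: {0, 1, 2, 3, 4, 5, 6, 7, 8, 9, 11, 12, 13}
There are 2 separate components, so the graph is not connected.

No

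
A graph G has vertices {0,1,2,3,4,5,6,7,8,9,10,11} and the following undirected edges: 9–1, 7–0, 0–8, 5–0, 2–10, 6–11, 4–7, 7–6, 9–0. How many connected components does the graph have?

3

Component: {3}
Component: {2, 10}
Component: {0, 1, 4, 5, 6, 7, 8, 9, 11}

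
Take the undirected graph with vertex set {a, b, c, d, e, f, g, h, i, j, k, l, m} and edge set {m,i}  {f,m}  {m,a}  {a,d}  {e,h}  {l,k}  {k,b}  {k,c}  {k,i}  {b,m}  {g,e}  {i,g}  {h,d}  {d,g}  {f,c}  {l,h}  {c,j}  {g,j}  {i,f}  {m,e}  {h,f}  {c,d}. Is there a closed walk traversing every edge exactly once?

No

Degrees: a:2, b:2, c:4, d:4, e:3, f:4, g:4, h:4, i:4, j:2, k:4, l:2, m:5
e, m have odd degree; an Eulerian circuit needs every degree to be even, so none exists.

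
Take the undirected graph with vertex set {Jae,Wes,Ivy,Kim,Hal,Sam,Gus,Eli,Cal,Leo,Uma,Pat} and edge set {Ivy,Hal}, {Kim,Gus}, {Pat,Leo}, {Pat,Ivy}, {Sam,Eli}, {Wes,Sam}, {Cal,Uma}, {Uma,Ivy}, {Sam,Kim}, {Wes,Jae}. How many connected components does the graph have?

Component: {Jae, Wes, Kim, Sam, Gus, Eli}
Component: {Ivy, Hal, Cal, Leo, Uma, Pat}

2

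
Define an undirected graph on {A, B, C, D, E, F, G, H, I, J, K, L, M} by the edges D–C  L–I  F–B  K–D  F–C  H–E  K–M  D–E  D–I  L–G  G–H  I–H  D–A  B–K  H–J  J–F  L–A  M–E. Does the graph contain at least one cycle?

Yes

|V| = 13, |E| = 18, number of components = 1.
One cycle is D-E-M-K-D.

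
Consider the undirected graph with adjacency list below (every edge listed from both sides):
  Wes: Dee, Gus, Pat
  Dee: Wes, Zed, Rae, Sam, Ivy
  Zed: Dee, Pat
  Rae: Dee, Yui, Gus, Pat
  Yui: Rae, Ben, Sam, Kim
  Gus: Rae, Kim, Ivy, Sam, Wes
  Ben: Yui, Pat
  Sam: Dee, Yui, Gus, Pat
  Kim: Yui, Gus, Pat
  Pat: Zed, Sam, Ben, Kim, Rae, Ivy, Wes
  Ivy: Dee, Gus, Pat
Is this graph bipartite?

Partition the vertices as {Dee, Yui, Gus, Pat} vs {Wes, Zed, Rae, Ben, Sam, Kim, Ivy}. Each listed edge has one endpoint in each part, so the graph is bipartite.

Yes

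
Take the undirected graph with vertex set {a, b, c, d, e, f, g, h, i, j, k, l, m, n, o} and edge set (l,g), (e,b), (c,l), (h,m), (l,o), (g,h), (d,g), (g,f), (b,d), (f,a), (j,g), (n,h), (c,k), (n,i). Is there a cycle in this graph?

|V| = 15, |E| = 14, number of components = 1.
Since 14 = 15 - 1, the graph is a forest and contains no cycle.

No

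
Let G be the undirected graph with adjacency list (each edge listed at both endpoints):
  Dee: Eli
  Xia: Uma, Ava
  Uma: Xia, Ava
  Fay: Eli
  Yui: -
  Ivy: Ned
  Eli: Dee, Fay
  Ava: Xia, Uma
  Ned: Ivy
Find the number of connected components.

Component: {Yui}
Component: {Ivy, Ned}
Component: {Dee, Fay, Eli}
Component: {Xia, Uma, Ava}

4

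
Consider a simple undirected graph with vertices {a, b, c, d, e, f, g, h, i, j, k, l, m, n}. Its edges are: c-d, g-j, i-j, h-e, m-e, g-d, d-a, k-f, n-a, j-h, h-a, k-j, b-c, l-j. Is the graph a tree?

The graph has 14 vertices and 14 edges.
Connected but with 14 > 13 edges, so it has a cycle and is not a tree.

No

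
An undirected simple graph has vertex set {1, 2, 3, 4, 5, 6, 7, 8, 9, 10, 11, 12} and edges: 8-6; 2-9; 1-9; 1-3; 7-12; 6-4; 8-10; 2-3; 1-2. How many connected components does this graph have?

Component: {5}
Component: {11}
Component: {7, 12}
Component: {1, 2, 3, 9}
Component: {4, 6, 8, 10}

5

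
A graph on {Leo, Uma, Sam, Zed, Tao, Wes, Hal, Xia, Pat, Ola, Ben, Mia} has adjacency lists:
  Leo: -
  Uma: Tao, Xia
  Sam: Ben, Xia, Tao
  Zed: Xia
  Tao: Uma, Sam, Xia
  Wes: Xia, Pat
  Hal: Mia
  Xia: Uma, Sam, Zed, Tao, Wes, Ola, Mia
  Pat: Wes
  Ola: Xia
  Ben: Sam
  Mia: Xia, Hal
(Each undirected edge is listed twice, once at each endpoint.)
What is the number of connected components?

2

Component: {Leo}
Component: {Uma, Sam, Zed, Tao, Wes, Hal, Xia, Pat, Ola, Ben, Mia}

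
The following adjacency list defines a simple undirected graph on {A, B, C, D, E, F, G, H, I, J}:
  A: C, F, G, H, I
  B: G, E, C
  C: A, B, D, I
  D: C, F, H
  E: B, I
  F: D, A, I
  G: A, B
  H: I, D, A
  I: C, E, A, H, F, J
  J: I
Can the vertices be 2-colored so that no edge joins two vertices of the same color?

No

F-A-I-F is an odd cycle (length 3), and a bipartite graph can contain only even cycles.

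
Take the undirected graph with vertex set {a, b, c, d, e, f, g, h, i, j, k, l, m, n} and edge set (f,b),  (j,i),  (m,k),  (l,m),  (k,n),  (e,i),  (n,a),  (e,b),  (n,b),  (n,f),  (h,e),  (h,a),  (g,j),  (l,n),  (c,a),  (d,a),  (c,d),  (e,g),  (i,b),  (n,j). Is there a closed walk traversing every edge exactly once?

No

Degrees: a:4, b:4, c:2, d:2, e:4, f:2, g:2, h:2, i:3, j:3, k:2, l:2, m:2, n:6
i, j have odd degree; an Eulerian circuit needs every degree to be even, so none exists.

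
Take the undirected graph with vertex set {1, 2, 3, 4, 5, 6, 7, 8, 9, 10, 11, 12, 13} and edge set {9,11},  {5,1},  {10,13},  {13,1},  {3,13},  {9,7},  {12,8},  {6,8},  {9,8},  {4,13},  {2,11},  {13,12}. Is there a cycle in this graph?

No

|V| = 13, |E| = 12, number of components = 1.
A forest on 13 vertices with 1 component has exactly 12 edges, which matches — so no cycle.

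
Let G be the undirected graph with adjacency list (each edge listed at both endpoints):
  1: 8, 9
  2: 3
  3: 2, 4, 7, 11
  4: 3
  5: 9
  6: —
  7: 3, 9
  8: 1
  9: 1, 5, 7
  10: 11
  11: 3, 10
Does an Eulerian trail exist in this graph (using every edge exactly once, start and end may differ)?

No

Degrees: 1:2, 2:1, 3:4, 4:1, 5:1, 6:0, 7:2, 8:1, 9:3, 10:1, 11:2
Odd-degree vertices: 2, 4, 5, 8, 9, 10 (6 total).
With 6 odd-degree vertices (more than two), no single trail can use every edge.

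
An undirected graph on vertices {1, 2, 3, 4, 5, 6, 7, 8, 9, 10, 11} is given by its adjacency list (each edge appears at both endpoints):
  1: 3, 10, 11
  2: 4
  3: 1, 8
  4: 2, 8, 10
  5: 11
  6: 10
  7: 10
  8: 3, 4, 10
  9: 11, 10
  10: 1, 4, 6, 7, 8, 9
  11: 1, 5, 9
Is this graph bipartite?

No

8-4-10-8 is an odd cycle (length 3), and a bipartite graph can contain only even cycles.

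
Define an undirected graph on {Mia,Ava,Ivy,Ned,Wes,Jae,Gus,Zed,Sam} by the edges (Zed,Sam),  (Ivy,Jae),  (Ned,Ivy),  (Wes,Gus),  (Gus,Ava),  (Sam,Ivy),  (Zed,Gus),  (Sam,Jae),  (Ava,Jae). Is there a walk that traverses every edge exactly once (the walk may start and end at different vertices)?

No

Degrees: Mia:0, Ava:2, Ivy:3, Ned:1, Wes:1, Jae:3, Gus:3, Zed:2, Sam:3
Odd-degree vertices: Ivy, Ned, Wes, Jae, Gus, Sam (6 total).
With 6 odd-degree vertices (more than two), no single trail can use every edge.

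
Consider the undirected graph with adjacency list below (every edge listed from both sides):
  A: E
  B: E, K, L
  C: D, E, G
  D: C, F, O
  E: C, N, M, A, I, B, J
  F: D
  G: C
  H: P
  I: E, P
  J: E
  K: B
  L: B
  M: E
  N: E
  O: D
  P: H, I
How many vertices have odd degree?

14

Degrees: A:1, B:3, C:3, D:3, E:7, F:1, G:1, H:1, I:2, J:1, K:1, L:1, M:1, N:1, O:1, P:2
Odd-degree vertices: A, B, C, D, E, F, G, H, J, K, L, M, N, O.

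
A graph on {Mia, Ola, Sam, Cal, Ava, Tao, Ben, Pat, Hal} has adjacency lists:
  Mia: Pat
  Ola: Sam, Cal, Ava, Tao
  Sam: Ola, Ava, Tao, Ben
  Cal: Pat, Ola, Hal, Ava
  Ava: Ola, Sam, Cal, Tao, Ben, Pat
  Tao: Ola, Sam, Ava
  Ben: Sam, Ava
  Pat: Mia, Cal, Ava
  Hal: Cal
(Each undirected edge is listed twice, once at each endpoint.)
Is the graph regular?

No

Degrees: Mia:1, Ola:4, Sam:4, Cal:4, Ava:6, Tao:3, Ben:2, Pat:3, Hal:1
Degrees are not all equal (e.g. deg(Mia)=1 but deg(Ava)=6); not regular.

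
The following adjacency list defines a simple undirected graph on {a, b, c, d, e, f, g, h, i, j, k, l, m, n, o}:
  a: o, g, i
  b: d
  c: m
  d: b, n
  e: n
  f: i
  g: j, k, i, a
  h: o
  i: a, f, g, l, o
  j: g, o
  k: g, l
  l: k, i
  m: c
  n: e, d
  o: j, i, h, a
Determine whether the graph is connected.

No

Component: {c, m}
Component: {b, d, e, n}
Component: {a, f, g, h, i, j, k, l, o}
No edge joins these 3 groups, so the graph is disconnected.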